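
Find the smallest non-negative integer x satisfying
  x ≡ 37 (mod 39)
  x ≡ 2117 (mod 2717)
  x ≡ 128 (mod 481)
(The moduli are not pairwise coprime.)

gcd(39, 2717) = 13 and 13 | (2117 − 37), so the pair is consistent; merging gives x ≡ 4834 (mod 8151), where 8151 = lcm(39, 2717).
gcd(8151, 481) = 13 and 13 | (128 − 4834), so the pair is consistent; merging gives x ≡ 273817 (mod 301587), where 301587 = lcm(8151, 481).
The solution is unique modulo lcm(39, 2717, 481) = 301587.

273817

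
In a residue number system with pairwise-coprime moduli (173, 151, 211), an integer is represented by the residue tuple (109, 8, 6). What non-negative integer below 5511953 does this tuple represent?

The moduli are pairwise coprime; N = 173·151·211 = 5511953.
N/173 = 31861; 31861 ≡ 29 (mod 173); 29·6 ≡ 1, so inverse 6.
N/151 = 36503; 36503 ≡ 112 (mod 151); 112·120 ≡ 1, so inverse 120.
N/211 = 26123; 26123 ≡ 170 (mod 211); 170·36 ≡ 1, so inverse 36.
x ≡ 109·31861·6 + 8·36503·120 + 6·26123·36 = 61522542.
61522542 mod 5511953 = 891059.

891059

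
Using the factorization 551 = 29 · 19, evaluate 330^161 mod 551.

Mod 29: 330 ≡ 11; by Fermat, exponent reduces to 161 mod 28 = 21; 11^21 ≡ 17 (mod 29).
Mod 19: 330 ≡ 7; by Fermat, exponent reduces to 161 mod 18 = 17; 7^17 ≡ 11 (mod 19).
Combine by CRT: x ≡ 17 (mod 29), x ≡ 11 (mod 19) ⇒ x ≡ 220 (mod 551).

220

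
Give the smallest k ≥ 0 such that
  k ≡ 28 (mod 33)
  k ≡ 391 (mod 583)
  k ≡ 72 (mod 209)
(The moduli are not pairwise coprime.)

7387

gcd(33, 583) = 11 and 11 | (391 − 28), so the pair is consistent; merging gives k ≡ 391 (mod 1749), where 1749 = lcm(33, 583).
gcd(1749, 209) = 11 and 11 | (72 − 391), so the pair is consistent; merging gives k ≡ 7387 (mod 33231), where 33231 = lcm(1749, 209).
The solution is unique modulo lcm(33, 583, 209) = 33231.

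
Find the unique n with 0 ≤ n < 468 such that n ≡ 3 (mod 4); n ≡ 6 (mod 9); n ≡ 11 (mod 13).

The moduli are pairwise coprime; M = 4·9·13 = 468.
M/4 = 117; 117 ≡ 1 (mod 4), inverse 1.
M/9 = 52; 52 ≡ 7 (mod 9); 7·4 ≡ 1, so inverse 4.
M/13 = 36; 36 ≡ 10 (mod 13); 10·4 ≡ 1, so inverse 4.
n ≡ 3·117·1 + 6·52·4 + 11·36·4 = 3183.
3183 mod 468 = 375.

375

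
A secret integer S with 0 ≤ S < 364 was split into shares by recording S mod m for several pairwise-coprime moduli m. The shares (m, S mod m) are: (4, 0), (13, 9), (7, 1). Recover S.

The moduli are pairwise coprime; N = 4·13·7 = 364.
N/4 = 91; 91 ≡ 3 (mod 4); 3·3 ≡ 1, so inverse 3.
N/13 = 28; 28 ≡ 2 (mod 13); 2·7 ≡ 1, so inverse 7.
N/7 = 52; 52 ≡ 3 (mod 7); 3·5 ≡ 1, so inverse 5.
S ≡ 0·91·3 + 9·28·7 + 1·52·5 = 2024.
2024 mod 364 = 204.

204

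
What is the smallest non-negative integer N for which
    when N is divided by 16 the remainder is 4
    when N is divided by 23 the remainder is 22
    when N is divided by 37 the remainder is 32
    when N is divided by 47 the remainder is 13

605796

From N ≡ 4 (mod 16) write N = 4 + 16t. Substituting into N ≡ 22 (mod 23) gives 16t ≡ 18 (mod 23), and since 16⁻¹ ≡ 13 (mod 23), t ≡ 4. Hence N ≡ 4 + 16·4 = 68 (mod 368).
From N ≡ 68 (mod 368) write N = 68 + 368t. Substituting into N ≡ 32 (mod 37) gives 368t ≡ 1 (mod 37), and since 35⁻¹ ≡ 18 (mod 37), t ≡ 18. Hence N ≡ 68 + 368·18 = 6692 (mod 13616).
From N ≡ 6692 (mod 13616) write N = 6692 + 13616t. Substituting into N ≡ 13 (mod 47) gives 13616t ≡ 42 (mod 47), and since 33⁻¹ ≡ 10 (mod 47), t ≡ 44. Hence N ≡ 6692 + 13616·44 = 605796 (mod 639952).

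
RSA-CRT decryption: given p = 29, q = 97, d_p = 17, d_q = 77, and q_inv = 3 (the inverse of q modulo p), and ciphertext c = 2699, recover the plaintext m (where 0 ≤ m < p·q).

m₁ = c^(d_p) mod p: c ≡ 2 (mod 29), and 2^17 mod 29 = 21.
m₂ = c^(d_q) mod q: c ≡ 80 (mod 97), and 80^77 mod 97 = 41.
h = q_inv·(m₁ − m₂) mod p = 3·(21 − 41) mod 29 = 27.
m = m₂ + h·q = 41 + 27·97 = 2660.

2660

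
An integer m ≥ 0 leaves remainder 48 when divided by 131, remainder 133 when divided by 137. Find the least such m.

13148

From m ≡ 48 (mod 131) write m = 48 + 131t. Substituting into m ≡ 133 (mod 137) gives 131t ≡ 85 (mod 137), and since 131⁻¹ ≡ 114 (mod 137), t ≡ 100. Hence m ≡ 48 + 131·100 = 13148 (mod 17947).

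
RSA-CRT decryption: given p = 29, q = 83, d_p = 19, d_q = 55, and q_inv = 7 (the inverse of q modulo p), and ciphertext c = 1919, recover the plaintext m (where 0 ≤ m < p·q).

1530

m₁ = c^(d_p) mod p: c ≡ 5 (mod 29), and 5^19 mod 29 = 22.
m₂ = c^(d_q) mod q: c ≡ 10 (mod 83), and 10^55 mod 83 = 36.
h = q_inv·(m₁ − m₂) mod p = 7·(22 − 36) mod 29 = 18.
m = m₂ + h·q = 36 + 18·83 = 1530.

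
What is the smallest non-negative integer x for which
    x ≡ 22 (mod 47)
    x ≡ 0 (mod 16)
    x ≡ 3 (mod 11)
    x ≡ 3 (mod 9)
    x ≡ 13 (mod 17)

The moduli are pairwise coprime; N = 47·16·11·9·17 = 1265616.
N/47 = 26928; 26928 ≡ 44 (mod 47); 44·31 ≡ 1, so inverse 31.
N/16 = 79101; 79101 ≡ 13 (mod 16); 13·5 ≡ 1, so inverse 5.
N/11 = 115056; 115056 ≡ 7 (mod 11); 7·8 ≡ 1, so inverse 8.
N/9 = 140624; 140624 ≡ 8 (mod 9); 8·8 ≡ 1, so inverse 8.
N/17 = 74448; 74448 ≡ 5 (mod 17); 5·7 ≡ 1, so inverse 7.
x ≡ 22·26928·31 + 0·79101·5 + 3·115056·8 + 3·140624·8 + 13·74448·7 = 31275984.
31275984 mod 1265616 = 901200.

901200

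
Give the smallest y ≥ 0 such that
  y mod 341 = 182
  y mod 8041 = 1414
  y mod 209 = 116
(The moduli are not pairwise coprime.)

gcd(341, 8041) = 11 and 11 | (1414 − 182), so the pair is consistent; merging gives y ≡ 89865 (mod 249271), where 249271 = lcm(341, 8041).
gcd(249271, 209) = 11 and 11 | (116 − 89865), so the pair is consistent; merging gives y ≡ 3579659 (mod 4736149), where 4736149 = lcm(249271, 209).
The solution is unique modulo lcm(341, 8041, 209) = 4736149.

3579659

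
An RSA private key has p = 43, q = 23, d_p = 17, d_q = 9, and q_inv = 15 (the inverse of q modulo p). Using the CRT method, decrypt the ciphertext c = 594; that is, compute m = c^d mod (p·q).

907

m₁ = c^(d_p) mod p: c ≡ 35 (mod 43), and 35^17 mod 43 = 4.
m₂ = c^(d_q) mod q: c ≡ 19 (mod 23), and 19^9 mod 23 = 10.
h = q_inv·(m₁ − m₂) mod p = 15·(4 − 10) mod 43 = 39.
m = m₂ + h·q = 10 + 39·23 = 907.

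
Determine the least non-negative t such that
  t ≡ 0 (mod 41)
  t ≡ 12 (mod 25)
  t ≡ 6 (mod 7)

From t ≡ 0 (mod 41) write t = 0 + 41s. Substituting into t ≡ 12 (mod 25) gives 41s ≡ 12 (mod 25), and since 16⁻¹ ≡ 11 (mod 25), s ≡ 7. Hence t ≡ 0 + 41·7 = 287 (mod 1025).
From t ≡ 287 (mod 1025) write t = 287 + 1025s. Substituting into t ≡ 6 (mod 7) gives 1025s ≡ 6 (mod 7), and since 3⁻¹ ≡ 5 (mod 7), s ≡ 2. Hence t ≡ 287 + 1025·2 = 2337 (mod 7175).

2337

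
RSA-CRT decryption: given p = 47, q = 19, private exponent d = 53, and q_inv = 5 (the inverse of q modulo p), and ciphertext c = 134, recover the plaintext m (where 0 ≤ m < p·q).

837

d_p = d mod (p−1) = 53 mod 46 = 7; d_q = d mod (q−1) = 17.
m₁ = c^(d_p) mod p: c ≡ 40 (mod 47), and 40^7 mod 47 = 38.
m₂ = c^(d_q) mod q: c ≡ 1 (mod 19), and 1^17 mod 19 = 1.
h = q_inv·(m₁ − m₂) mod p = 5·(38 − 1) mod 47 = 44.
m = m₂ + h·q = 1 + 44·19 = 837.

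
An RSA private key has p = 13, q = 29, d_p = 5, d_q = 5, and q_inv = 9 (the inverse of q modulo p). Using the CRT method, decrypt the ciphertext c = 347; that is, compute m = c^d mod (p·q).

m₁ = c^(d_p) mod p: c ≡ 9 (mod 13), and 9^5 mod 13 = 3.
m₂ = c^(d_q) mod q: c ≡ 28 (mod 29), and 28^5 mod 29 = 28.
h = q_inv·(m₁ − m₂) mod p = 9·(3 − 28) mod 13 = 9.
m = m₂ + h·q = 28 + 9·29 = 289.

289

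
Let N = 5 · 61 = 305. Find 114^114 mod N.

Mod 5: 114 ≡ 4; by Fermat, exponent reduces to 114 mod 4 = 2; 4^2 ≡ 1 (mod 5).
Mod 61: 114 ≡ 53; by Fermat, exponent reduces to 114 mod 60 = 54; 53^54 ≡ 52 (mod 61).
Combine by CRT: x ≡ 1 (mod 5), x ≡ 52 (mod 61) ⇒ x ≡ 296 (mod 305).

296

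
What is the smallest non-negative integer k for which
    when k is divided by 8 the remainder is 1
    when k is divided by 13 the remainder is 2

Combine the congruences pairwise.
From k ≡ 1 (mod 8) write k = 1 + 8t. Substituting into k ≡ 2 (mod 13) gives 8t ≡ 1 (mod 13), and since 8⁻¹ ≡ 5 (mod 13), t ≡ 5. Hence k ≡ 1 + 8·5 = 41 (mod 104).

41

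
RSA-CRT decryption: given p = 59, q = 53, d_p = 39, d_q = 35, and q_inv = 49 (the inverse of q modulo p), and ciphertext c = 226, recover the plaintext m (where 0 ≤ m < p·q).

615

m₁ = c^(d_p) mod p: c ≡ 49 (mod 59), and 49^39 mod 59 = 25.
m₂ = c^(d_q) mod q: c ≡ 14 (mod 53), and 14^35 mod 53 = 32.
h = q_inv·(m₁ − m₂) mod p = 49·(25 − 32) mod 59 = 11.
m = m₂ + h·q = 32 + 11·53 = 615.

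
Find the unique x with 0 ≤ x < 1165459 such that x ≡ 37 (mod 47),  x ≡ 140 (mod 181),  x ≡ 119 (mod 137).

The moduli are pairwise coprime; N = 47·181·137 = 1165459.
N/47 = 24797; 24797 ≡ 28 (mod 47); 28·42 ≡ 1, so inverse 42.
N/181 = 6439; 6439 ≡ 104 (mod 181); 104·47 ≡ 1, so inverse 47.
N/137 = 8507; 8507 ≡ 13 (mod 137); 13·116 ≡ 1, so inverse 116.
x ≡ 37·24797·42 + 140·6439·47 + 119·8507·116 = 198333786.
198333786 mod 1165459 = 205756.

205756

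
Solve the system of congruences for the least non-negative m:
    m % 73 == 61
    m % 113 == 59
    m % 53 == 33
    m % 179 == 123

56053257

The moduli are pairwise coprime; N = 73·113·53·179 = 78258263.
N/73 = 1072031; 1072031 ≡ 26 (mod 73); 26·59 ≡ 1, so inverse 59.
N/113 = 692551; 692551 ≡ 87 (mod 113); 87·13 ≡ 1, so inverse 13.
N/53 = 1476571; 1476571 ≡ 44 (mod 53); 44·47 ≡ 1, so inverse 47.
N/179 = 437197; 437197 ≡ 79 (mod 179); 79·34 ≡ 1, so inverse 34.
m ≡ 61·1072031·59 + 59·692551·13 + 33·1476571·47 + 123·437197·34 = 8507945661.
8507945661 mod 78258263 = 56053257.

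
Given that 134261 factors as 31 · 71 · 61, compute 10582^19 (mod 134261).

Mod 31: 10582 ≡ 11; 11^19 ≡ 22 (mod 31).
Mod 71: 10582 ≡ 3; 3^19 ≡ 58 (mod 71).
Mod 61: 10582 ≡ 29; 29^19 ≡ 32 (mod 61).
Combine by CRT: x ≡ 22 (mod 31), x ≡ 58 (mod 71), x ≡ 32 (mod 61) ⇒ x ≡ 32789 (mod 134261).

32789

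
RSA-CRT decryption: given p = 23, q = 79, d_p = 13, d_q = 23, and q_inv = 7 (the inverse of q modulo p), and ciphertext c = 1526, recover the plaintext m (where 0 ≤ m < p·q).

m₁ = c^(d_p) mod p: c ≡ 8 (mod 23), and 8^13 mod 23 = 18.
m₂ = c^(d_q) mod q: c ≡ 25 (mod 79), and 25^23 mod 79 = 73.
h = q_inv·(m₁ − m₂) mod p = 7·(18 − 73) mod 23 = 6.
m = m₂ + h·q = 73 + 6·79 = 547.

547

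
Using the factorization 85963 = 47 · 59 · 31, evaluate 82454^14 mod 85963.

20341

Mod 47: 82454 ≡ 16; 16^14 ≡ 37 (mod 47).
Mod 59: 82454 ≡ 31; 31^14 ≡ 45 (mod 59).
Mod 31: 82454 ≡ 25; 25^14 ≡ 5 (mod 31).
Combine by CRT: x ≡ 37 (mod 47), x ≡ 45 (mod 59), x ≡ 5 (mod 31) ⇒ x ≡ 20341 (mod 85963).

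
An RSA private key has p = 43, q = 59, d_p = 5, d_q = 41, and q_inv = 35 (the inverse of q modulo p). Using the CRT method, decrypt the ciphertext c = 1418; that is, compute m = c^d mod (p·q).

m₁ = c^(d_p) mod p: c ≡ 42 (mod 43), and 42^5 mod 43 = 42.
m₂ = c^(d_q) mod q: c ≡ 2 (mod 59), and 2^41 mod 59 = 34.
h = q_inv·(m₁ − m₂) mod p = 35·(42 − 34) mod 43 = 22.
m = m₂ + h·q = 34 + 22·59 = 1332.

1332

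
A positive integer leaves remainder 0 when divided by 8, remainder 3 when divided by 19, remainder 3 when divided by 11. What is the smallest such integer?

1048

The moduli are pairwise coprime; N = 8·19·11 = 1672.
N/8 = 209; 209 ≡ 1 (mod 8), inverse 1.
N/19 = 88; 88 ≡ 12 (mod 19); 12·8 ≡ 1, so inverse 8.
N/11 = 152; 152 ≡ 9 (mod 11); 9·5 ≡ 1, so inverse 5.
x ≡ 0·209·1 + 3·88·8 + 3·152·5 = 4392.
4392 mod 1672 = 1048.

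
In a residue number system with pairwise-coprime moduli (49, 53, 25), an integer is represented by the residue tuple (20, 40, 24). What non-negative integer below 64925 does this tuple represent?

The moduli are pairwise coprime; N = 49·53·25 = 64925.
N/49 = 1325; 1325 ≡ 2 (mod 49); 2·25 ≡ 1, so inverse 25.
N/53 = 1225; 1225 ≡ 6 (mod 53); 6·9 ≡ 1, so inverse 9.
N/25 = 2597; 2597 ≡ 22 (mod 25); 22·8 ≡ 1, so inverse 8.
x ≡ 20·1325·25 + 40·1225·9 + 24·2597·8 = 1602124.
1602124 mod 64925 = 43924.

43924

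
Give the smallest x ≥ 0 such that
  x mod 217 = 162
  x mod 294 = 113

7757

gcd(217, 294) = 7 and 7 | (113 − 162), so the pair is consistent; merging gives x ≡ 7757 (mod 9114), where 9114 = lcm(217, 294).
The solution is unique modulo lcm(217, 294) = 9114.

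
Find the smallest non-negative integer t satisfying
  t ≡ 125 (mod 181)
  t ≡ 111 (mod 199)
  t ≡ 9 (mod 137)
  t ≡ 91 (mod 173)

Combine the congruences pairwise.
From t ≡ 125 (mod 181) write t = 125 + 181s. Substituting into t ≡ 111 (mod 199) gives 181s ≡ 185 (mod 199), and since 181⁻¹ ≡ 11 (mod 199), s ≡ 45. Hence t ≡ 125 + 181·45 = 8270 (mod 36019).
From t ≡ 8270 (mod 36019) write t = 8270 + 36019s. Substituting into t ≡ 9 (mod 137) gives 36019s ≡ 96 (mod 137), and since 125⁻¹ ≡ 57 (mod 137), s ≡ 129. Hence t ≡ 8270 + 36019·129 = 4654721 (mod 4934603).
From t ≡ 4654721 (mod 4934603) write t = 4654721 + 4934603s. Substituting into t ≡ 91 (mod 173) gives 4934603s ≡ 108 (mod 173), and since 124⁻¹ ≡ 60 (mod 173), s ≡ 79. Hence t ≡ 4654721 + 4934603·79 = 394488358 (mod 853686319).

394488358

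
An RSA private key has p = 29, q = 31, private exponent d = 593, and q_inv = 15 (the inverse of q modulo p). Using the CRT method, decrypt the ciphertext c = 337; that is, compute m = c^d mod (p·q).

711

d_p = d mod (p−1) = 593 mod 28 = 5; d_q = d mod (q−1) = 23.
m₁ = c^(d_p) mod p: c ≡ 18 (mod 29), and 18^5 mod 29 = 15.
m₂ = c^(d_q) mod q: c ≡ 27 (mod 31), and 27^23 mod 31 = 29.
h = q_inv·(m₁ − m₂) mod p = 15·(15 − 29) mod 29 = 22.
m = m₂ + h·q = 29 + 22·31 = 711.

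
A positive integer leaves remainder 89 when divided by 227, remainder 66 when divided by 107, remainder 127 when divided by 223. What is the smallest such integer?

1698049

From x ≡ 89 (mod 227) write x = 89 + 227t. Substituting into x ≡ 66 (mod 107) gives 227t ≡ 84 (mod 107), and since 13⁻¹ ≡ 33 (mod 107), t ≡ 97. Hence x ≡ 89 + 227·97 = 22108 (mod 24289).
From x ≡ 22108 (mod 24289) write x = 22108 + 24289t. Substituting into x ≡ 127 (mod 223) gives 24289t ≡ 96 (mod 223), and since 205⁻¹ ≡ 161 (mod 223), t ≡ 69. Hence x ≡ 22108 + 24289·69 = 1698049 (mod 5416447).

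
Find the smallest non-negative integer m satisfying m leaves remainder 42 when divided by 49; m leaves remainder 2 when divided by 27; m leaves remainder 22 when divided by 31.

The moduli are pairwise coprime; N = 49·27·31 = 41013.
N/49 = 837; 837 ≡ 4 (mod 49); 4·37 ≡ 1, so inverse 37.
N/27 = 1519; 1519 ≡ 7 (mod 27); 7·4 ≡ 1, so inverse 4.
N/31 = 1323; 1323 ≡ 21 (mod 31); 21·3 ≡ 1, so inverse 3.
m ≡ 42·837·37 + 2·1519·4 + 22·1323·3 = 1400168.
1400168 mod 41013 = 5726.

5726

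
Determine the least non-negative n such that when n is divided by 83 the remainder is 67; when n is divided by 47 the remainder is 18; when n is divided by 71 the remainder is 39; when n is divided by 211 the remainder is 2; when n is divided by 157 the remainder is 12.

From n ≡ 67 (mod 83) write n = 67 + 83t. Substituting into n ≡ 18 (mod 47) gives 83t ≡ 45 (mod 47), and since 36⁻¹ ≡ 17 (mod 47), t ≡ 13. Hence n ≡ 67 + 83·13 = 1146 (mod 3901).
From n ≡ 1146 (mod 3901) write n = 1146 + 3901t. Substituting into n ≡ 39 (mod 71) gives 3901t ≡ 29 (mod 71), and since 67⁻¹ ≡ 53 (mod 71), t ≡ 46. Hence n ≡ 1146 + 3901·46 = 180592 (mod 276971).
From n ≡ 180592 (mod 276971) write n = 180592 + 276971t. Substituting into n ≡ 2 (mod 211) gives 276971t ≡ 26 (mod 211), and since 139⁻¹ ≡ 126 (mod 211), t ≡ 111. Hence n ≡ 180592 + 276971·111 = 30924373 (mod 58440881).
From n ≡ 30924373 (mod 58440881) write n = 30924373 + 58440881t. Substituting into n ≡ 12 (mod 157) gives 58440881t ≡ 86 (mod 157), and since 143⁻¹ ≡ 56 (mod 157), t ≡ 106. Hence n ≡ 30924373 + 58440881·106 = 6225657759 (mod 9175218317).

6225657759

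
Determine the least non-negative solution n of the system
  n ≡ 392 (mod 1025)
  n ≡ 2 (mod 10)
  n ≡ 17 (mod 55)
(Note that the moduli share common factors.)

Combine the congruences pairwise.
gcd(1025, 10) = 5 and 5 | (2 − 392), so the pair is consistent; merging gives n ≡ 392 (mod 2050), where 2050 = lcm(1025, 10).
gcd(2050, 55) = 5 and 5 | (17 − 392), so the pair is consistent; merging gives n ≡ 16792 (mod 22550), where 22550 = lcm(2050, 55).
The solution is unique modulo lcm(1025, 10, 55) = 22550.

16792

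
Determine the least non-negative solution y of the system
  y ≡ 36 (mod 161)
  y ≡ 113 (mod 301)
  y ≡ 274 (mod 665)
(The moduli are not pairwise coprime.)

Combine the congruences pairwise.
gcd(161, 301) = 7 and 7 | (113 − 36), so the pair is consistent; merging gives y ≡ 5832 (mod 6923), where 6923 = lcm(161, 301).
gcd(6923, 665) = 7 and 7 | (274 − 5832), so the pair is consistent; merging gives y ≡ 33524 (mod 657685), where 657685 = lcm(6923, 665).
The solution is unique modulo lcm(161, 301, 665) = 657685.

33524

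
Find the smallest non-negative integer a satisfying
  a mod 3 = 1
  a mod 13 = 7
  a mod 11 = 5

The moduli are pairwise coprime; N = 3·13·11 = 429.
N/3 = 143; 143 ≡ 2 (mod 3); 2·2 ≡ 1, so inverse 2.
N/13 = 33; 33 ≡ 7 (mod 13); 7·2 ≡ 1, so inverse 2.
N/11 = 39; 39 ≡ 6 (mod 11); 6·2 ≡ 1, so inverse 2.
a ≡ 1·143·2 + 7·33·2 + 5·39·2 = 1138.
1138 mod 429 = 280.

280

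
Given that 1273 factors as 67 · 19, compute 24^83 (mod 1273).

82

Mod 67: 24 ≡ 24; by Fermat, exponent reduces to 83 mod 66 = 17; 24^17 ≡ 15 (mod 67).
Mod 19: 24 ≡ 5; by Fermat, exponent reduces to 83 mod 18 = 11; 5^11 ≡ 6 (mod 19).
Combine by CRT: x ≡ 15 (mod 67), x ≡ 6 (mod 19) ⇒ x ≡ 82 (mod 1273).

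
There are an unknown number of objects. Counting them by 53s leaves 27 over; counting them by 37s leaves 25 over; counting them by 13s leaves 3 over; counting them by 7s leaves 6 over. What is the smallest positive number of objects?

136555

The moduli are pairwise coprime; M = 53·37·13·7 = 178451.
M/53 = 3367; 3367 ≡ 28 (mod 53); 28·36 ≡ 1, so inverse 36.
M/37 = 4823; 4823 ≡ 13 (mod 37); 13·20 ≡ 1, so inverse 20.
M/13 = 13727; 13727 ≡ 12 (mod 13); 12·12 ≡ 1, so inverse 12.
M/7 = 25493; 25493 ≡ 6 (mod 7); 6·6 ≡ 1, so inverse 6.
N ≡ 27·3367·36 + 25·4823·20 + 3·13727·12 + 6·25493·6 = 7096144.
7096144 mod 178451 = 136555.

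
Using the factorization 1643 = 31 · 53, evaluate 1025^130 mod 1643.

900

Mod 31: 1025 ≡ 2; by Fermat, exponent reduces to 130 mod 30 = 10; 2^10 ≡ 1 (mod 31).
Mod 53: 1025 ≡ 18; by Fermat, exponent reduces to 130 mod 52 = 26; 18^26 ≡ 52 (mod 53).
Combine by CRT: x ≡ 1 (mod 31), x ≡ 52 (mod 53) ⇒ x ≡ 900 (mod 1643).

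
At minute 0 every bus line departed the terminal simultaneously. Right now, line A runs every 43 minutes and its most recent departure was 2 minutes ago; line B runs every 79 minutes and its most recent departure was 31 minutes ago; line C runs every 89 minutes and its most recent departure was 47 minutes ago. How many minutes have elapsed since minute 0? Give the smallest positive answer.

220678

From t ≡ 2 (mod 43) write t = 2 + 43s. Substituting into t ≡ 31 (mod 79) gives 43s ≡ 29 (mod 79), and since 43⁻¹ ≡ 68 (mod 79), s ≡ 76. Hence t ≡ 2 + 43·76 = 3270 (mod 3397).
From t ≡ 3270 (mod 3397) write t = 3270 + 3397s. Substituting into t ≡ 47 (mod 89) gives 3397s ≡ 70 (mod 89), and since 15⁻¹ ≡ 6 (mod 89), s ≡ 64. Hence t ≡ 3270 + 3397·64 = 220678 (mod 302333).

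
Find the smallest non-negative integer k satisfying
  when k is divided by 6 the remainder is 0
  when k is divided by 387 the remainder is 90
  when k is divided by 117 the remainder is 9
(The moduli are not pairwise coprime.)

gcd(6, 387) = 3 and 3 | (90 − 0), so the pair is consistent; merging gives k ≡ 90 (mod 774), where 774 = lcm(6, 387).
gcd(774, 117) = 9 and 9 | (9 − 90), so the pair is consistent; merging gives k ≡ 5508 (mod 10062), where 10062 = lcm(774, 117).
The solution is unique modulo lcm(6, 387, 117) = 10062.

5508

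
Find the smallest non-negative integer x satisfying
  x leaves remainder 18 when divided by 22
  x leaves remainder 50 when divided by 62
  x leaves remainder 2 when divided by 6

gcd(22, 62) = 2 and 2 | (50 − 18), so the pair is consistent; merging gives x ≡ 546 (mod 682), where 682 = lcm(22, 62).
gcd(682, 6) = 2 and 2 | (2 − 546), so the pair is consistent; merging gives x ≡ 1910 (mod 2046), where 2046 = lcm(682, 6).
The solution is unique modulo lcm(22, 62, 6) = 2046.

1910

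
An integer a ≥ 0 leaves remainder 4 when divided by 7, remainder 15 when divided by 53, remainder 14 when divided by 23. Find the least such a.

From a ≡ 4 (mod 7) write a = 4 + 7t. Substituting into a ≡ 15 (mod 53) gives 7t ≡ 11 (mod 53), and since 7⁻¹ ≡ 38 (mod 53), t ≡ 47. Hence a ≡ 4 + 7·47 = 333 (mod 371).
From a ≡ 333 (mod 371) write a = 333 + 371t. Substituting into a ≡ 14 (mod 23) gives 371t ≡ 3 (mod 23), and since 3⁻¹ ≡ 8 (mod 23), t ≡ 1. Hence a ≡ 333 + 371·1 = 704 (mod 8533).

704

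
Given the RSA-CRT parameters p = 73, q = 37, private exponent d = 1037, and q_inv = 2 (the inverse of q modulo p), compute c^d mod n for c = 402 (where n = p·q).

1223

d_p = d mod (p−1) = 1037 mod 72 = 29; d_q = d mod (q−1) = 29.
m₁ = c^(d_p) mod p: c ≡ 37 (mod 73), and 37^29 mod 73 = 55.
m₂ = c^(d_q) mod q: c ≡ 32 (mod 37), and 32^29 mod 37 = 2.
h = q_inv·(m₁ − m₂) mod p = 2·(55 − 2) mod 73 = 33.
m = m₂ + h·q = 2 + 33·37 = 1223.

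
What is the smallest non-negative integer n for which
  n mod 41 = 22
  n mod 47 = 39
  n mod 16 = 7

The moduli are pairwise coprime; M = 41·47·16 = 30832.
M/41 = 752; 752 ≡ 14 (mod 41); 14·3 ≡ 1, so inverse 3.
M/47 = 656; 656 ≡ 45 (mod 47); 45·23 ≡ 1, so inverse 23.
M/16 = 1927; 1927 ≡ 7 (mod 16); 7·7 ≡ 1, so inverse 7.
n ≡ 22·752·3 + 39·656·23 + 7·1927·7 = 732487.
732487 mod 30832 = 23351.

23351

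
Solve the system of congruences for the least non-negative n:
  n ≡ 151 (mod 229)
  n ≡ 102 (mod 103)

17097

From n ≡ 151 (mod 229) write n = 151 + 229t. Substituting into n ≡ 102 (mod 103) gives 229t ≡ 54 (mod 103), and since 23⁻¹ ≡ 9 (mod 103), t ≡ 74. Hence n ≡ 151 + 229·74 = 17097 (mod 23587).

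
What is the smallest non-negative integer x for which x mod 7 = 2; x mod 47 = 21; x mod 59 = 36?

The moduli are pairwise coprime; N = 7·47·59 = 19411.
N/7 = 2773; 2773 ≡ 1 (mod 7), inverse 1.
N/47 = 413; 413 ≡ 37 (mod 47); 37·14 ≡ 1, so inverse 14.
N/59 = 329; 329 ≡ 34 (mod 59); 34·33 ≡ 1, so inverse 33.
x ≡ 2·2773·1 + 21·413·14 + 36·329·33 = 517820.
517820 mod 19411 = 13134.

13134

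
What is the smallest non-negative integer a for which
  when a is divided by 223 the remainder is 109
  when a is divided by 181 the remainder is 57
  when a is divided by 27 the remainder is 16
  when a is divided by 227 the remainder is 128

From a ≡ 109 (mod 223) write a = 109 + 223t. Substituting into a ≡ 57 (mod 181) gives 223t ≡ 129 (mod 181), and since 42⁻¹ ≡ 125 (mod 181), t ≡ 16. Hence a ≡ 109 + 223·16 = 3677 (mod 40363).
From a ≡ 3677 (mod 40363) write a = 3677 + 40363t. Substituting into a ≡ 16 (mod 27) gives 40363t ≡ 11 (mod 27), and since 25⁻¹ ≡ 13 (mod 27), t ≡ 8. Hence a ≡ 3677 + 40363·8 = 326581 (mod 1089801).
From a ≡ 326581 (mod 1089801) write a = 326581 + 1089801t. Substituting into a ≡ 128 (mod 227) gives 1089801t ≡ 200 (mod 227), and since 201⁻¹ ≡ 96 (mod 227), t ≡ 132. Hence a ≡ 326581 + 1089801·132 = 144180313 (mod 247384827).

144180313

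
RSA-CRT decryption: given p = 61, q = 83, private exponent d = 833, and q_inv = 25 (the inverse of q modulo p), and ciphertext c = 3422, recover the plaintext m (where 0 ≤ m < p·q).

d_p = d mod (p−1) = 833 mod 60 = 53; d_q = d mod (q−1) = 13.
m₁ = c^(d_p) mod p: c ≡ 6 (mod 61), and 6^53 mod 61 = 35.
m₂ = c^(d_q) mod q: c ≡ 19 (mod 83), and 19^13 mod 83 = 57.
h = q_inv·(m₁ − m₂) mod p = 25·(35 − 57) mod 61 = 60.
m = m₂ + h·q = 57 + 60·83 = 5037.

5037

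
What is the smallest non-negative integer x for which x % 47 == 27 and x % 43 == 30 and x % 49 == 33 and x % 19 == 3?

The moduli are pairwise coprime; N = 47·43·49·19 = 1881551.
N/47 = 40033; 40033 ≡ 36 (mod 47); 36·17 ≡ 1, so inverse 17.
N/43 = 43757; 43757 ≡ 26 (mod 43); 26·5 ≡ 1, so inverse 5.
N/49 = 38399; 38399 ≡ 32 (mod 49); 32·23 ≡ 1, so inverse 23.
N/19 = 99029; 99029 ≡ 1 (mod 19), inverse 1.
x ≡ 27·40033·17 + 30·43757·5 + 33·38399·23 + 3·99029·1 = 54380625.
54380625 mod 1881551 = 1697197.

1697197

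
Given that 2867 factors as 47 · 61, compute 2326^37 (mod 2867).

2590

Mod 47: 2326 ≡ 23; 23^37 ≡ 5 (mod 47).
Mod 61: 2326 ≡ 8; 8^37 ≡ 28 (mod 61).
Combine by CRT: x ≡ 5 (mod 47), x ≡ 28 (mod 61) ⇒ x ≡ 2590 (mod 2867).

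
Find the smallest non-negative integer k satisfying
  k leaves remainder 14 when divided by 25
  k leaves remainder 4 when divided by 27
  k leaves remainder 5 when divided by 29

3514

The moduli are pairwise coprime; N = 25·27·29 = 19575.
N/25 = 783; 783 ≡ 8 (mod 25); 8·22 ≡ 1, so inverse 22.
N/27 = 725; 725 ≡ 23 (mod 27); 23·20 ≡ 1, so inverse 20.
N/29 = 675; 675 ≡ 8 (mod 29); 8·11 ≡ 1, so inverse 11.
k ≡ 14·783·22 + 4·725·20 + 5·675·11 = 336289.
336289 mod 19575 = 3514.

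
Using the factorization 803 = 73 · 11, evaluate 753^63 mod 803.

Mod 73: 753 ≡ 23; 23^63 ≡ 27 (mod 73).
Mod 11: 753 ≡ 5; by Fermat, exponent reduces to 63 mod 10 = 3; 5^3 ≡ 4 (mod 11).
Combine by CRT: x ≡ 27 (mod 73), x ≡ 4 (mod 11) ⇒ x ≡ 246 (mod 803).

246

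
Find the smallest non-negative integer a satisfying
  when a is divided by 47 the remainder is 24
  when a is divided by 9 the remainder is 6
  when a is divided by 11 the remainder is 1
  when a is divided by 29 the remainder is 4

33441

The moduli are pairwise coprime; N = 47·9·11·29 = 134937.
N/47 = 2871; 2871 ≡ 4 (mod 47); 4·12 ≡ 1, so inverse 12.
N/9 = 14993; 14993 ≡ 8 (mod 9); 8·8 ≡ 1, so inverse 8.
N/11 = 12267; 12267 ≡ 2 (mod 11); 2·6 ≡ 1, so inverse 6.
N/29 = 4653; 4653 ≡ 13 (mod 29); 13·9 ≡ 1, so inverse 9.
a ≡ 24·2871·12 + 6·14993·8 + 1·12267·6 + 4·4653·9 = 1787622.
1787622 mod 134937 = 33441.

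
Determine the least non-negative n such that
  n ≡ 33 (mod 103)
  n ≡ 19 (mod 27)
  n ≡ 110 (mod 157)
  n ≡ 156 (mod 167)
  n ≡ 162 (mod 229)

15655699891

Combine the congruences pairwise.
From n ≡ 33 (mod 103) write n = 33 + 103t. Substituting into n ≡ 19 (mod 27) gives 103t ≡ 13 (mod 27), and since 22⁻¹ ≡ 16 (mod 27), t ≡ 19. Hence n ≡ 33 + 103·19 = 1990 (mod 2781).
From n ≡ 1990 (mod 2781) write n = 1990 + 2781t. Substituting into n ≡ 110 (mod 157) gives 2781t ≡ 4 (mod 157), and since 112⁻¹ ≡ 150 (mod 157), t ≡ 129. Hence n ≡ 1990 + 2781·129 = 360739 (mod 436617).
From n ≡ 360739 (mod 436617) write n = 360739 + 436617t. Substituting into n ≡ 156 (mod 167) gives 436617t ≡ 137 (mod 167), and since 79⁻¹ ≡ 74 (mod 167), t ≡ 118. Hence n ≡ 360739 + 436617·118 = 51881545 (mod 72915039).
From n ≡ 51881545 (mod 72915039) write n = 51881545 + 72915039t. Substituting into n ≡ 162 (mod 229) gives 72915039t ≡ 170 (mod 229), and since 65⁻¹ ≡ 74 (mod 229), t ≡ 214. Hence n ≡ 51881545 + 72915039·214 = 15655699891 (mod 16697543931).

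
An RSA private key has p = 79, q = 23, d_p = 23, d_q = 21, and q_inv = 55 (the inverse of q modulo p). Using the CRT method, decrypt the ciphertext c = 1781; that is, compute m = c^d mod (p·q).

513

m₁ = c^(d_p) mod p: c ≡ 43 (mod 79), and 43^23 mod 79 = 39.
m₂ = c^(d_q) mod q: c ≡ 10 (mod 23), and 10^21 mod 23 = 7.
h = q_inv·(m₁ − m₂) mod p = 55·(39 − 7) mod 79 = 22.
m = m₂ + h·q = 7 + 22·23 = 513.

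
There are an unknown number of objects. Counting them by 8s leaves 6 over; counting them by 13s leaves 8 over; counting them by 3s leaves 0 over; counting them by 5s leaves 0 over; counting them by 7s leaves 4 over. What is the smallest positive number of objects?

2790

The moduli are pairwise coprime; M = 8·13·3·5·7 = 10920.
M/8 = 1365; 1365 ≡ 5 (mod 8); 5·5 ≡ 1, so inverse 5.
M/13 = 840; 840 ≡ 8 (mod 13); 8·5 ≡ 1, so inverse 5.
M/3 = 3640; 3640 ≡ 1 (mod 3), inverse 1.
M/5 = 2184; 2184 ≡ 4 (mod 5); 4·4 ≡ 1, so inverse 4.
M/7 = 1560; 1560 ≡ 6 (mod 7); 6·6 ≡ 1, so inverse 6.
N ≡ 6·1365·5 + 8·840·5 + 0·3640·1 + 0·2184·4 + 4·1560·6 = 111990.
111990 mod 10920 = 2790.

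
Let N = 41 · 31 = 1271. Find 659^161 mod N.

Mod 41: 659 ≡ 3; by Fermat, exponent reduces to 161 mod 40 = 1; 3^1 ≡ 3 (mod 41).
Mod 31: 659 ≡ 8; by Fermat, exponent reduces to 161 mod 30 = 11; 8^11 ≡ 8 (mod 31).
Combine by CRT: x ≡ 3 (mod 41), x ≡ 8 (mod 31) ⇒ x ≡ 659 (mod 1271).

659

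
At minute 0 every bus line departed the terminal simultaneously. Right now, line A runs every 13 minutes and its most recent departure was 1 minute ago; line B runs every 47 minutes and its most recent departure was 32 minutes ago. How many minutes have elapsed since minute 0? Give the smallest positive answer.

From t ≡ 1 (mod 13) write t = 1 + 13s. Substituting into t ≡ 32 (mod 47) gives 13s ≡ 31 (mod 47), and since 13⁻¹ ≡ 29 (mod 47), s ≡ 6. Hence t ≡ 1 + 13·6 = 79 (mod 611).

79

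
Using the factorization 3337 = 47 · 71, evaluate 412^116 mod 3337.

412

Mod 47: 412 ≡ 36; by Fermat, exponent reduces to 116 mod 46 = 24; 36^24 ≡ 36 (mod 47).
Mod 71: 412 ≡ 57; by Fermat, exponent reduces to 116 mod 70 = 46; 57^46 ≡ 57 (mod 71).
Combine by CRT: x ≡ 36 (mod 47), x ≡ 57 (mod 71) ⇒ x ≡ 412 (mod 3337).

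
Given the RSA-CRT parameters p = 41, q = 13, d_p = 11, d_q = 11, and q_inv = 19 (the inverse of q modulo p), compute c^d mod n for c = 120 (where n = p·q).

178

m₁ = c^(d_p) mod p: c ≡ 38 (mod 41), and 38^11 mod 41 = 14.
m₂ = c^(d_q) mod q: c ≡ 3 (mod 13), and 3^11 mod 13 = 9.
h = q_inv·(m₁ − m₂) mod p = 19·(14 − 9) mod 41 = 13.
m = m₂ + h·q = 9 + 13·13 = 178.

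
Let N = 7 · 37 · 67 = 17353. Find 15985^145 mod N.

8733

Mod 7: 15985 ≡ 4; by Fermat, exponent reduces to 145 mod 6 = 1; 4^1 ≡ 4 (mod 7).
Mod 37: 15985 ≡ 1; by Fermat, exponent reduces to 145 mod 36 = 1; 1^1 ≡ 1 (mod 37).
Mod 67: 15985 ≡ 39; by Fermat, exponent reduces to 145 mod 66 = 13; 39^13 ≡ 23 (mod 67).
Combine by CRT: x ≡ 4 (mod 7), x ≡ 1 (mod 37), x ≡ 23 (mod 67) ⇒ x ≡ 8733 (mod 17353).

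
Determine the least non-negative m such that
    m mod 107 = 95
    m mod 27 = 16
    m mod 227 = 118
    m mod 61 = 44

Combine the congruences pairwise.
From m ≡ 95 (mod 107) write m = 95 + 107t. Substituting into m ≡ 16 (mod 27) gives 107t ≡ 2 (mod 27), and since 26⁻¹ ≡ 26 (mod 27), t ≡ 25. Hence m ≡ 95 + 107·25 = 2770 (mod 2889).
From m ≡ 2770 (mod 2889) write m = 2770 + 2889t. Substituting into m ≡ 118 (mod 227) gives 2889t ≡ 72 (mod 227), and since 165⁻¹ ≡ 216 (mod 227), t ≡ 116. Hence m ≡ 2770 + 2889·116 = 337894 (mod 655803).
From m ≡ 337894 (mod 655803) write m = 337894 + 655803t. Substituting into m ≡ 44 (mod 61) gives 655803t ≡ 29 (mod 61), and since 53⁻¹ ≡ 38 (mod 61), t ≡ 4. Hence m ≡ 337894 + 655803·4 = 2961106 (mod 40003983).

2961106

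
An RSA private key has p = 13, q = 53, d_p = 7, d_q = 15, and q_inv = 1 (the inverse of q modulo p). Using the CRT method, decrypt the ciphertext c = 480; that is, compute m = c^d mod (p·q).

m₁ = c^(d_p) mod p: c ≡ 12 (mod 13), and 12^7 mod 13 = 12.
m₂ = c^(d_q) mod q: c ≡ 3 (mod 53), and 3^15 mod 53 = 5.
h = q_inv·(m₁ − m₂) mod p = 1·(12 − 5) mod 13 = 7.
m = m₂ + h·q = 5 + 7·53 = 376.

376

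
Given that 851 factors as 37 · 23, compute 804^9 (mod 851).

Mod 37: 804 ≡ 27; 27^9 ≡ 36 (mod 37).
Mod 23: 804 ≡ 22; 22^9 ≡ 22 (mod 23).
Combine by CRT: x ≡ 36 (mod 37), x ≡ 22 (mod 23) ⇒ x ≡ 850 (mod 851).

850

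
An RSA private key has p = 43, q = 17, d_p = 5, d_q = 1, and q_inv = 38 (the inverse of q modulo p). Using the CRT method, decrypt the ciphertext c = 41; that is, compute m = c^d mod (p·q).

m₁ = c^(d_p) mod p: c ≡ 41 (mod 43), and 41^5 mod 43 = 11.
m₂ = c^(d_q) mod q: c ≡ 7 (mod 17), and 7^1 mod 17 = 7.
h = q_inv·(m₁ − m₂) mod p = 38·(11 − 7) mod 43 = 23.
m = m₂ + h·q = 7 + 23·17 = 398.

398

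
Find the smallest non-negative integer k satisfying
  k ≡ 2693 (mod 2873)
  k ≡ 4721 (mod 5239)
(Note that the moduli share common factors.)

Combine the congruences pairwise.
gcd(2873, 5239) = 169 and 169 | (4721 − 2693), so the pair is consistent; merging gives k ≡ 25677 (mod 89063), where 89063 = lcm(2873, 5239).
The solution is unique modulo lcm(2873, 5239) = 89063.

25677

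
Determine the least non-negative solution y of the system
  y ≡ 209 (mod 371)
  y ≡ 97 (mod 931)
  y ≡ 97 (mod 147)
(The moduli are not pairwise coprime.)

128575

Combine the congruences pairwise.
gcd(371, 931) = 7 and 7 | (97 − 209), so the pair is consistent; merging gives y ≡ 29889 (mod 49343), where 49343 = lcm(371, 931).
gcd(49343, 147) = 49 and 49 | (97 − 29889), so the pair is consistent; merging gives y ≡ 128575 (mod 148029), where 148029 = lcm(49343, 147).
The solution is unique modulo lcm(371, 931, 147) = 148029.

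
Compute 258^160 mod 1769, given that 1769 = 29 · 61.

Mod 29: 258 ≡ 26; by Fermat, exponent reduces to 160 mod 28 = 20; 26^20 ≡ 25 (mod 29).
Mod 61: 258 ≡ 14; by Fermat, exponent reduces to 160 mod 60 = 40; 14^40 ≡ 47 (mod 61).
Combine by CRT: x ≡ 25 (mod 29), x ≡ 47 (mod 61) ⇒ x ≡ 779 (mod 1769).

779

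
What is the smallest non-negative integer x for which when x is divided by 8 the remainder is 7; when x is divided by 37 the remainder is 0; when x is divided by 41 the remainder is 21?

9287

Combine the congruences pairwise.
From x ≡ 7 (mod 8) write x = 7 + 8t. Substituting into x ≡ 0 (mod 37) gives 8t ≡ 30 (mod 37), and since 8⁻¹ ≡ 14 (mod 37), t ≡ 13. Hence x ≡ 7 + 8·13 = 111 (mod 296).
From x ≡ 111 (mod 296) write x = 111 + 296t. Substituting into x ≡ 21 (mod 41) gives 296t ≡ 33 (mod 41), and since 9⁻¹ ≡ 32 (mod 41), t ≡ 31. Hence x ≡ 111 + 296·31 = 9287 (mod 12136).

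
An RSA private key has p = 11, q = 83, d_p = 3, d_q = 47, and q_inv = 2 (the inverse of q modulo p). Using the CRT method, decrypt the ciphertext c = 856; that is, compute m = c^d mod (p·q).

m₁ = c^(d_p) mod p: c ≡ 9 (mod 11), and 9^3 mod 11 = 3.
m₂ = c^(d_q) mod q: c ≡ 26 (mod 83), and 26^47 mod 83 = 68.
h = q_inv·(m₁ − m₂) mod p = 2·(3 − 68) mod 11 = 2.
m = m₂ + h·q = 68 + 2·83 = 234.

234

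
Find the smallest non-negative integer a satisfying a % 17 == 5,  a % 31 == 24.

From a ≡ 5 (mod 17) write a = 5 + 17t. Substituting into a ≡ 24 (mod 31) gives 17t ≡ 19 (mod 31), and since 17⁻¹ ≡ 11 (mod 31), t ≡ 23. Hence a ≡ 5 + 17·23 = 396 (mod 527).

396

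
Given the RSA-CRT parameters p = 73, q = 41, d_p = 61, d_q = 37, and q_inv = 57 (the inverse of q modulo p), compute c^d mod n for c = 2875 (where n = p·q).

m₁ = c^(d_p) mod p: c ≡ 28 (mod 73), and 28^61 mod 73 = 68.
m₂ = c^(d_q) mod q: c ≡ 5 (mod 41), and 5^37 mod 41 = 21.
h = q_inv·(m₁ − m₂) mod p = 57·(68 − 21) mod 73 = 51.
m = m₂ + h·q = 21 + 51·41 = 2112.

2112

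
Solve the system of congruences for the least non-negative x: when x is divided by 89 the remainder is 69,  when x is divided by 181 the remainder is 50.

6566

Combine the congruences pairwise.
From x ≡ 69 (mod 89) write x = 69 + 89t. Substituting into x ≡ 50 (mod 181) gives 89t ≡ 162 (mod 181), and since 89⁻¹ ≡ 120 (mod 181), t ≡ 73. Hence x ≡ 69 + 89·73 = 6566 (mod 16109).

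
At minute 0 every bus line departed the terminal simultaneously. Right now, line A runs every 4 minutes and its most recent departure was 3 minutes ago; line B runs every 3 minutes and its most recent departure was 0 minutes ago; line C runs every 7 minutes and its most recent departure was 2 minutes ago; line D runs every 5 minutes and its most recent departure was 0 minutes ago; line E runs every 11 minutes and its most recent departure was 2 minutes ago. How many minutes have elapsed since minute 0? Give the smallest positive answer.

Combine the congruences pairwise.
From t ≡ 3 (mod 4) write t = 3 + 4s. Substituting into t ≡ 0 (mod 3) gives 4s ≡ 0 (mod 3), and since 1⁻¹ ≡ 1 (mod 3), s ≡ 0. Hence t ≡ 3 + 4·0 = 3 (mod 12).
From t ≡ 3 (mod 12) write t = 3 + 12s. Substituting into t ≡ 2 (mod 7) gives 12s ≡ 6 (mod 7), and since 5⁻¹ ≡ 3 (mod 7), s ≡ 4. Hence t ≡ 3 + 12·4 = 51 (mod 84).
From t ≡ 51 (mod 84) write t = 51 + 84s. Substituting into t ≡ 0 (mod 5) gives 84s ≡ 4 (mod 5), and since 4⁻¹ ≡ 4 (mod 5), s ≡ 1. Hence t ≡ 51 + 84·1 = 135 (mod 420).
From t ≡ 135 (mod 420) write t = 135 + 420s. Substituting into t ≡ 2 (mod 11) gives 420s ≡ 10 (mod 11), and since 2⁻¹ ≡ 6 (mod 11), s ≡ 5. Hence t ≡ 135 + 420·5 = 2235 (mod 4620).

2235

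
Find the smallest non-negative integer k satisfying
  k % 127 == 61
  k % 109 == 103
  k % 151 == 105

341818

The moduli are pairwise coprime; N = 127·109·151 = 2090293.
N/127 = 16459; 16459 ≡ 76 (mod 127); 76·122 ≡ 1, so inverse 122.
N/109 = 19177; 19177 ≡ 102 (mod 109); 102·31 ≡ 1, so inverse 31.
N/151 = 13843; 13843 ≡ 102 (mod 151); 102·114 ≡ 1, so inverse 114.
k ≡ 61·16459·122 + 103·19177·31 + 105·13843·114 = 349420749.
349420749 mod 2090293 = 341818.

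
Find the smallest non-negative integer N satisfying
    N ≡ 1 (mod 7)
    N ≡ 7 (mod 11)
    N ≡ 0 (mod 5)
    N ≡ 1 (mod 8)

2185

Combine the congruences pairwise.
From N ≡ 1 (mod 7) write N = 1 + 7t. Substituting into N ≡ 7 (mod 11) gives 7t ≡ 6 (mod 11), and since 7⁻¹ ≡ 8 (mod 11), t ≡ 4. Hence N ≡ 1 + 7·4 = 29 (mod 77).
From N ≡ 29 (mod 77) write N = 29 + 77t. Substituting into N ≡ 0 (mod 5) gives 77t ≡ 1 (mod 5), and since 2⁻¹ ≡ 3 (mod 5), t ≡ 3. Hence N ≡ 29 + 77·3 = 260 (mod 385).
From N ≡ 260 (mod 385) write N = 260 + 385t. Substituting into N ≡ 1 (mod 8) gives 385t ≡ 5 (mod 8), and since 1⁻¹ ≡ 1 (mod 8), t ≡ 5. Hence N ≡ 260 + 385·5 = 2185 (mod 3080).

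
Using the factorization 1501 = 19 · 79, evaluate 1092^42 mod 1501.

Mod 19: 1092 ≡ 9; by Fermat, exponent reduces to 42 mod 18 = 6; 9^6 ≡ 11 (mod 19).
Mod 79: 1092 ≡ 65; 65^42 ≡ 21 (mod 79).
Combine by CRT: x ≡ 11 (mod 19), x ≡ 21 (mod 79) ⇒ x ≡ 258 (mod 1501).

258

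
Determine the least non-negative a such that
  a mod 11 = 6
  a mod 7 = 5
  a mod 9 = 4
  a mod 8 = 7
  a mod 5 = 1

16231

From a ≡ 6 (mod 11) write a = 6 + 11t. Substituting into a ≡ 5 (mod 7) gives 11t ≡ 6 (mod 7), and since 4⁻¹ ≡ 2 (mod 7), t ≡ 5. Hence a ≡ 6 + 11·5 = 61 (mod 77).
From a ≡ 61 (mod 77) write a = 61 + 77t. Substituting into a ≡ 4 (mod 9) gives 77t ≡ 6 (mod 9), and since 5⁻¹ ≡ 2 (mod 9), t ≡ 3. Hence a ≡ 61 + 77·3 = 292 (mod 693).
From a ≡ 292 (mod 693) write a = 292 + 693t. Substituting into a ≡ 7 (mod 8) gives 693t ≡ 3 (mod 8), and since 5⁻¹ ≡ 5 (mod 8), t ≡ 7. Hence a ≡ 292 + 693·7 = 5143 (mod 5544).
From a ≡ 5143 (mod 5544) write a = 5143 + 5544t. Substituting into a ≡ 1 (mod 5) gives 5544t ≡ 3 (mod 5), and since 4⁻¹ ≡ 4 (mod 5), t ≡ 2. Hence a ≡ 5143 + 5544·2 = 16231 (mod 27720).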